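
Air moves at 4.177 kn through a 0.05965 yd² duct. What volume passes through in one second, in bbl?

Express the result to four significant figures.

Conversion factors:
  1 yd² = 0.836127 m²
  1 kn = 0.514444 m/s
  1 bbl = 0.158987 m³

4.177 kn × 0.514444 = 2.14883 m/s
0.05965 yd² × 0.836127 = 0.049875 m²
V = v × A × t = 2.14883 m/s × 0.049875 m² × 1 s = 0.107173 m³
0.107173 m³ ÷ (0.158987 m³/bbl) = 0.674099 bbl

0.6741 bbl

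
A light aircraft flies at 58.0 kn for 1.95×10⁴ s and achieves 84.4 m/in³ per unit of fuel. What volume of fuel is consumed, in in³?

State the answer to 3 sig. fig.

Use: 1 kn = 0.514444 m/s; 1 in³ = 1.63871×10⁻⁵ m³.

58.0 kn → 29.8378 m/s
d = v × t = 29.8378 × 19500 = 581837 m
84.4 m/in³ → 5.15039×10⁶ m/m³
V = d / (distance per unit fuel) = 581837 / 5.15039×10⁶ = 0.11297 m³
In in³: 0.11297 / 1.63871×10⁻⁵ = 6893.84 in³

6890 in³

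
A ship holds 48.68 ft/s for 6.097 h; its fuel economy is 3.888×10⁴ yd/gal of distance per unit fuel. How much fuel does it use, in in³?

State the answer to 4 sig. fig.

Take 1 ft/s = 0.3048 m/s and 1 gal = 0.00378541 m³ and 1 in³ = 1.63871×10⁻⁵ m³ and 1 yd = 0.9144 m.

2116 in³

48.68 ft/s → 14.8377 m/s
6.097 h → 21949.2 s
d = v × t = 14.8377 × 21949.2 = 325676 m
3.888×10⁴ yd/gal → 9.39182×10⁶ m/m³
V = d / (distance per unit fuel) = 325676 / 9.39182×10⁶ = 0.0346766 m³
In in³: 0.0346766 / 1.63871×10⁻⁵ = 2116.09 in³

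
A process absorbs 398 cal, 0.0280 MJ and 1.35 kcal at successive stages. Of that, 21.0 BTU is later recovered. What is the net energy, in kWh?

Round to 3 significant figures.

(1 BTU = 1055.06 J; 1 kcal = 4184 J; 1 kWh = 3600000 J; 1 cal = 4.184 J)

398 cal × 4.184 = 1665.23 J
0.0280 MJ × 1000000 = 28000 J
1.35 kcal × 4184 = 5648.4 J
21.0 BTU × 1055.06 = 22156.3 J
Net: 1665.23 + 28000 + 5648.4 − 22156.3 = 13157.3 J
In kWh: 13157.3 / 3600000 = 0.00365481 kWh

0.00365 kWh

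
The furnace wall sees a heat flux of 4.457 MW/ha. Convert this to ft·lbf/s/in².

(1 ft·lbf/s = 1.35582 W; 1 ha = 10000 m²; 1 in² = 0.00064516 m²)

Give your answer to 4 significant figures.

4.457 MW/ha × 1000000 W/MW ÷ 10000 m²/ha = 445.7 W/m²
445.7 W/m² ÷ 1.35582 W/ft·lbf/s × 0.00064516 m²/in² = 0.212084 ft·lbf/s/in²

0.2121 ft·lbf/s/in²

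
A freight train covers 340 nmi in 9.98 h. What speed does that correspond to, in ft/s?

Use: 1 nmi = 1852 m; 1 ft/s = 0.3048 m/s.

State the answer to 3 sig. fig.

340 nmi × 1852 → 629680 m
9.98 h × 3600 → 35928 s
v = d / t = 629680 m / 35928 s = 17.5262 m/s
17.5262 m/s ÷ (0.3048 m/s/ft/s) = 57.5007 ft/s

57.5 ft/s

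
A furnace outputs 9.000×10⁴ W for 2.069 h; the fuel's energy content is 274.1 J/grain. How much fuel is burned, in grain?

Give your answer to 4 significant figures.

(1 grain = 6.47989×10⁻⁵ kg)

2.446×10⁶ grain

2.069 h → 7448.4 s
E = P × t = 90000 × 7448.4 = 6.70356×10⁸ J
274.1 J/grain → 4.23001×10⁶ J/kg
m = E / e_s = 6.70356×10⁸ / 4.23001×10⁶ = 158.476 kg
In grain: 158.476 / 6.47989×10⁻⁵ = 2.44566×10⁶ grain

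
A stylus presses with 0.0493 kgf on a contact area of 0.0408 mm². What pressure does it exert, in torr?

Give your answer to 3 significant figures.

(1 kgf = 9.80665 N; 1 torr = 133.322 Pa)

0.0493 kgf × 9.80665 → 0.483468 N
0.0408 mm² × 10⁻⁶ → 4.08×10⁻⁸ m²
P = F / A = 0.483468 N / 4.08×10⁻⁸ m² = 1.18497×10⁷ Pa
1.18497×10⁷ Pa ÷ (133.322 Pa/torr) = 88880.3 torr

8.89×10⁴ torr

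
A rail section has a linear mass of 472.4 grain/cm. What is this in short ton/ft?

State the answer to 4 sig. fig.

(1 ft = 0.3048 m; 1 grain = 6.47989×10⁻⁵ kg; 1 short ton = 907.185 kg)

472.4 grain/cm × 6.47989×10⁻⁵ kg/grain ÷ 0.01 m/cm = 3.0611 kg/m
3.0611 kg/m ÷ 907.185 kg/short ton × 0.3048 m/ft = 0.00102848 short ton/ft

0.001028 short ton/ft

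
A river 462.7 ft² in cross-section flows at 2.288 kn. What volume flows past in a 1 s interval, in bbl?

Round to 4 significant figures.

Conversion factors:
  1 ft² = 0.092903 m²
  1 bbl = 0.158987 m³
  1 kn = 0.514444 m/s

318.2 bbl

2.288 kn × 0.514444 → 1.17705 m/s
462.7 ft² × 0.092903 → 42.9862 m²
V = v × A × t = 1.17705 m/s × 42.9862 m² × 1 s = 50.5969 m³
50.5969 m³ ÷ (0.158987 m³/bbl) = 318.246 bbl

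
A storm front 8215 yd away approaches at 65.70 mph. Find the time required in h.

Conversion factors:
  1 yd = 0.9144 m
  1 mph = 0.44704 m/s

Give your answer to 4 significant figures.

0.07104 h

8215 yd × 0.9144 = 7511.8 m
65.70 mph × 0.44704 = 29.3705 m/s
t = d / v = 7511.8 m / 29.3705 m/s = 255.76 s
255.76 s ÷ (3600 s/h) = 0.0710444 h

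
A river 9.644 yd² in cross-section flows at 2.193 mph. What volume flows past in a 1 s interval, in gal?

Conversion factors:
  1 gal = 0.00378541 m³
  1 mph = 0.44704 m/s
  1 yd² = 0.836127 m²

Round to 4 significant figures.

2088 gal

2.193 mph × 0.44704 → 0.980359 m/s
9.644 yd² × 0.836127 → 8.06361 m²
V = v × A × t = 0.980359 m/s × 8.06361 m² × 1 s = 7.90523 m³
7.90523 m³ ÷ (0.00378541 m³/gal) = 2088.34 gal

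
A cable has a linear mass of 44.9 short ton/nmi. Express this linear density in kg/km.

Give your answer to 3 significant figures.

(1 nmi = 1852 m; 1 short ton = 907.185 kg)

44.9 short ton/nmi × 907.185 kg/short ton ÷ 1852 m/nmi = 21.9938 kg/m
21.9938 kg/m × 1000 m/km = 21993.8 kg/km

2.20×10⁴ kg/km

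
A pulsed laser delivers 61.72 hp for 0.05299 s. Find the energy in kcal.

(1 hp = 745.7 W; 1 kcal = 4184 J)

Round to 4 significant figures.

61.72 hp × 745.7 → 46024.6 W
E = P × t = 46024.6 W × 0.05299 s = 2438.84 J
2438.84 J ÷ (4184 J/kcal) = 0.582897 kcal

0.5829 kcal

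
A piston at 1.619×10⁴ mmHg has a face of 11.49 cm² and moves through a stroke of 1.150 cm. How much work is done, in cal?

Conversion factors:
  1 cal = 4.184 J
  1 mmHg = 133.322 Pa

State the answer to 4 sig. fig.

1.619×10⁴ mmHg → 2.15848×10⁶ Pa
11.49 cm² → 0.001149 m²
F = P × A = 2.15848×10⁶ × 0.001149 = 2480.09 N
1.150 cm → 0.0115 m
W = F × d = 2480.09 × 0.0115 = 28.521 J
In cal: 28.521 / 4.184 = 6.81668 cal

6.817 cal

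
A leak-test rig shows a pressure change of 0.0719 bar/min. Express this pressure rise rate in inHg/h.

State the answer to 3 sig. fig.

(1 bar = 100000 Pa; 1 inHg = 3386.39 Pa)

0.0719 bar/min × 100000 Pa/bar ÷ 60 s/min = 119.833 Pa/s
119.833 Pa/s ÷ 3386.39 Pa/inHg × 3600 s/h = 127.392 inHg/h

127 inHg/h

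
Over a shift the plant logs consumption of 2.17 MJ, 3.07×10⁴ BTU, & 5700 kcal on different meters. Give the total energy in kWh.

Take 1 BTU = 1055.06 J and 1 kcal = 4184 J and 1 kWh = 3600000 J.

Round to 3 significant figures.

16.2 kWh

2.17 MJ × 1000000 = 2.17×10⁶ J
3.07×10⁴ BTU × 1055.06 = 3.23903×10⁷ J
5700 kcal × 4184 = 2.38488×10⁷ J
Sum: 2.17×10⁶ + 3.23903×10⁷ + 2.38488×10⁷ = 5.84091×10⁷ J
In kWh: 5.84091×10⁷ / 3600000 = 16.2248 kWh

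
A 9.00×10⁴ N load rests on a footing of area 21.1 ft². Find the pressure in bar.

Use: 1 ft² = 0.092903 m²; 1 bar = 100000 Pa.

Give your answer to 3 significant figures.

21.1 ft² × 0.092903 → 1.96025 m²
P = F / A = 90000 N / 1.96025 m² = 45912.5 Pa
45912.5 Pa ÷ (100000 Pa/bar) = 0.459125 bar

0.459 bar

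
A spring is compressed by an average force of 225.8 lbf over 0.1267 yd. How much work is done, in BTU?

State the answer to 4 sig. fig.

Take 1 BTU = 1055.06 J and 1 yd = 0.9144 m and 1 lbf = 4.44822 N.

225.8 lbf × 4.44822 = 1004.41 N
0.1267 yd × 0.9144 = 0.115854 m
W = F × d = 1004.41 N × 0.115854 m = 116.365 J
116.365 J ÷ (1055.06 J/BTU) = 0.110292 BTU

0.1103 BTU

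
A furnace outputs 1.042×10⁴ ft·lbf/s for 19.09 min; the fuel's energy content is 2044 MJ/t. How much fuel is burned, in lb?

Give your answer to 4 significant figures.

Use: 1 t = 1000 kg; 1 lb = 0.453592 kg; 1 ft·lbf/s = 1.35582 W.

1.042×10⁴ ft·lbf/s → 14127.6 W
19.09 min → 1145.4 s
E = P × t = 14127.6 × 1145.4 = 1.61818×10⁷ J
2044 MJ/t → 2.044×10⁶ J/kg
m = E / e_s = 1.61818×10⁷ / 2.044×10⁶ = 7.91673 kg
In lb: 7.91673 / 0.453592 = 17.4534 lb

17.45 lb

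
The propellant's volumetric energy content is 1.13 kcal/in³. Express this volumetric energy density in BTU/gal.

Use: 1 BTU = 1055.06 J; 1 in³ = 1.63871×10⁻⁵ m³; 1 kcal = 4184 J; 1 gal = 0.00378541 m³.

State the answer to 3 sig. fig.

1.13 kcal/in³ × 4184 J/kcal ÷ 1.63871×10⁻⁵ m³/in³ = 2.88515×10⁸ J/m³
2.88515×10⁸ J/m³ ÷ 1055.06 J/BTU × 0.00378541 m³/gal = 1035.15 BTU/gal

1040 BTU/gal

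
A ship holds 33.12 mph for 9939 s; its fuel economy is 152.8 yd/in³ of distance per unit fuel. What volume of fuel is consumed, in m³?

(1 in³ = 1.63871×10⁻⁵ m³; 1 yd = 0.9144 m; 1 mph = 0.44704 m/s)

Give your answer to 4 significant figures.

33.12 mph → 14.806 m/s
d = v × t = 14.806 × 9939 = 147157 m
152.8 yd/in³ → 8.52624×10⁶ m/m³
V = d / (distance per unit fuel) = 147157 / 8.52624×10⁶ = 0.0172593 m³

0.01726 m³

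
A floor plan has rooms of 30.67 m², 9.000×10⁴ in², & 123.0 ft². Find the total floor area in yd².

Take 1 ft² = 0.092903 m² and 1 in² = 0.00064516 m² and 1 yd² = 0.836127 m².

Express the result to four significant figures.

30.67 m² (already m²)
9.000×10⁴ in² × 0.00064516 = 58.0644 m²
123.0 ft² × 0.092903 = 11.4271 m²
Total: 30.67 + 58.0644 + 11.4271 = 100.162 m²
In yd²: 100.162 / 0.836127 = 119.793 yd²

119.8 yd²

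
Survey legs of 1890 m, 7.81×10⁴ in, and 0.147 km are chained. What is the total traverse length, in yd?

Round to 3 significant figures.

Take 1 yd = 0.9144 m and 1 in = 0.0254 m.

4400 yd

1890 m (already m)
7.81×10⁴ in × 0.0254 = 1983.74 m
0.147 km × 1000 = 147 m
Total: 1890 + 1983.74 + 147 = 4020.74 m
In yd: 4020.74 / 0.9144 = 4397.13 yd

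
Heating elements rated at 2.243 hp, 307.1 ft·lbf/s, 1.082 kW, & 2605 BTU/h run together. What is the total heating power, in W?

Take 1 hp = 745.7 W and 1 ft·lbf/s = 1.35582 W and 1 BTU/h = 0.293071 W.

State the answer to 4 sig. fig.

3934 W

2.243 hp × 745.7 = 1672.61 W
307.1 ft·lbf/s × 1.35582 = 416.372 W
1.082 kW × 1000 = 1082 W
2605 BTU/h × 0.293071 = 763.45 W
Total: 1672.61 + 416.372 + 1082 + 763.45 = 3934.43 W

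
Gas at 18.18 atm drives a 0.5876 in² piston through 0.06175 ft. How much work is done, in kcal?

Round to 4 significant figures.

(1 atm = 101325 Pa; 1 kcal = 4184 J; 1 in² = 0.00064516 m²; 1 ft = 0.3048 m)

18.18 atm → 1.84209×10⁶ Pa
0.5876 in² → 3.79096×10⁻⁴ m²
F = P × A = 1.84209×10⁶ × 3.79096×10⁻⁴ = 698.329 N
0.06175 ft → 0.0188214 m
W = F × d = 698.329 × 0.0188214 = 13.1435 J
In kcal: 13.1435 / 4184 = 0.00314137 kcal

0.003141 kcal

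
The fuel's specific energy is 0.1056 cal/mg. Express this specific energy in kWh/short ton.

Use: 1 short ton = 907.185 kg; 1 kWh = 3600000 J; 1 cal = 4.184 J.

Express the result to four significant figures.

0.1056 cal/mg × 4.184 J/cal ÷ 10⁻⁶ kg/mg = 441830 J/kg
441830 J/kg ÷ 3600000 J/kWh × 907.185 kg/short ton = 111.339 kWh/short ton

111.3 kWh/short ton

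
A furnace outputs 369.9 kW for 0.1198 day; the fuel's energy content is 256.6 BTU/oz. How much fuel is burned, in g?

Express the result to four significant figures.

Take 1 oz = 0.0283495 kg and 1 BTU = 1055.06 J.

4.009×10⁵ g

369.9 kW → 369900 W
0.1198 day → 10350.7 s
E = P × t = 369900 × 10350.7 = 3.82872×10⁹ J
256.6 BTU/oz → 9.54967×10⁶ J/kg
m = E / e_s = 3.82872×10⁹ / 9.54967×10⁶ = 400.927 kg
In g: 400.927 / 0.001 = 400927 g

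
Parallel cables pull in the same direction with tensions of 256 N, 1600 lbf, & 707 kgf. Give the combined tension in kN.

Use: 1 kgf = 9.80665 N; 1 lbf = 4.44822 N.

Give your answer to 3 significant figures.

14.3 kN

256 N (already N)
1600 lbf × 4.44822 = 7117.15 N
707 kgf × 9.80665 = 6933.3 N
Combined: 256 + 7117.15 + 6933.3 = 14306.4 N
In kN: 14306.4 / 1000 = 14.3064 kN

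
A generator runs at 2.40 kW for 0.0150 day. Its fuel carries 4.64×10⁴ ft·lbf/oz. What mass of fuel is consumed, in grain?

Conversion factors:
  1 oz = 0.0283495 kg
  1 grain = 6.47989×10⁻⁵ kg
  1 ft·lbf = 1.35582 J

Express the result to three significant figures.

2.16×10⁴ grain

2.40 kW → 2400 W
0.0150 day → 1296 s
E = P × t = 2400 × 1296 = 3.1104×10⁶ J
4.64×10⁴ ft·lbf/oz → 2.21909×10⁶ J/kg
m = E / e_s = 3.1104×10⁶ / 2.21909×10⁶ = 1.40166 kg
In grain: 1.40166 / 6.47989×10⁻⁵ = 21630.9 grain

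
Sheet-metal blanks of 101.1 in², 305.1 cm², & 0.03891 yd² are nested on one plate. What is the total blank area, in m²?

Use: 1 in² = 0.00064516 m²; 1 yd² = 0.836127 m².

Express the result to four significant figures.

0.1283 m²

101.1 in² × 0.00064516 → 0.0652257 m²
305.1 cm² × 0.0001 → 0.03051 m²
0.03891 yd² × 0.836127 → 0.0325337 m²
Total: 0.0652257 + 0.03051 + 0.0325337 = 0.128269 m²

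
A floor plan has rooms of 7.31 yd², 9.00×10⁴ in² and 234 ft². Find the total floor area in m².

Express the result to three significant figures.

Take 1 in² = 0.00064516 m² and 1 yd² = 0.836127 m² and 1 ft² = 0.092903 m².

85.9 m²

7.31 yd² × 0.836127 → 6.11209 m²
9.00×10⁴ in² × 0.00064516 → 58.0644 m²
234 ft² × 0.092903 → 21.7393 m²
Total: 6.11209 + 58.0644 + 21.7393 = 85.9158 m²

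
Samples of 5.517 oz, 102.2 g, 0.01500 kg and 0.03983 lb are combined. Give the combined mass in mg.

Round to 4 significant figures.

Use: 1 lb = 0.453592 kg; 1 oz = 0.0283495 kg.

5.517 oz × 0.0283495 = 0.156404 kg
102.2 g × 0.001 = 0.1022 kg
0.01500 kg (already kg)
0.03983 lb × 0.453592 = 0.0180666 kg
Combined: 0.156404 + 0.1022 + 0.015 + 0.0180666 = 0.291671 kg
In mg: 0.291671 / 10⁻⁶ = 291671 mg

2.917×10⁵ mg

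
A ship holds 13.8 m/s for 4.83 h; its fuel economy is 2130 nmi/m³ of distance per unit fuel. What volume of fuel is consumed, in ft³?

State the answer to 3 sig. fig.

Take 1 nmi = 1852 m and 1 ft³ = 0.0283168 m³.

2.15 ft³

4.83 h → 17388 s
d = v × t = 13.8 × 17388 = 239954 m
2130 nmi/m³ → 3.94476×10⁶ m/m³
V = d / (distance per unit fuel) = 239954 / 3.94476×10⁶ = 0.0608285 m³
In ft³: 0.0608285 / 0.0283168 = 2.14814 ft³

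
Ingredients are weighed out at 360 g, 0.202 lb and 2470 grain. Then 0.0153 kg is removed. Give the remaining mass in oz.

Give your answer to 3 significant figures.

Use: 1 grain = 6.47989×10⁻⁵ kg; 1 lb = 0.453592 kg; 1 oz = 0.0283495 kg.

360 g × 0.001 → 0.36 kg
0.202 lb × 0.453592 → 0.0916256 kg
2470 grain × 6.47989×10⁻⁵ → 0.160053 kg
0.0153 kg (already kg)
Net: 0.36 + 0.0916256 + 0.160053 − 0.0153 = 0.596379 kg
In oz: 0.596379 / 0.0283495 = 21.0367 oz

21.0 oz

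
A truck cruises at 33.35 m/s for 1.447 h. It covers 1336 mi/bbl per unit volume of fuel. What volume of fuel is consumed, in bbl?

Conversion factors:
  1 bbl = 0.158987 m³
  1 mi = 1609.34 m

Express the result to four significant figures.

0.08080 bbl

1.447 h → 5209.2 s
d = v × t = 33.35 × 5209.2 = 173727 m
1336 mi/bbl → 1.35236×10⁷ m/m³
V = d / (distance per unit fuel) = 173727 / 1.35236×10⁷ = 0.0128462 m³
In bbl: 0.0128462 / 0.158987 = 0.0808003 bbl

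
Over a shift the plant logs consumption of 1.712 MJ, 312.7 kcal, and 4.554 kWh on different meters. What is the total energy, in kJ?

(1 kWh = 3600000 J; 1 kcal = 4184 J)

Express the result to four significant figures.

1.712 MJ × 1000000 → 1.712×10⁶ J
312.7 kcal × 4184 → 1.30834×10⁶ J
4.554 kWh × 3600000 → 1.63944×10⁷ J
Sum: 1.712×10⁶ + 1.30834×10⁶ + 1.63944×10⁷ = 1.94147×10⁷ J
In kJ: 1.94147×10⁷ / 1000 = 19414.7 kJ

1.941×10⁴ kJ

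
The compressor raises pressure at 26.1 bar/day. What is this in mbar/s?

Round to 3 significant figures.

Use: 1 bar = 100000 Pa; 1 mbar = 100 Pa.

26.1 bar/day × 100000 Pa/bar ÷ 86400 s/day = 30.2083 Pa/s
30.2083 Pa/s ÷ 100 Pa/mbar = 0.302083 mbar/s

0.302 mbar/s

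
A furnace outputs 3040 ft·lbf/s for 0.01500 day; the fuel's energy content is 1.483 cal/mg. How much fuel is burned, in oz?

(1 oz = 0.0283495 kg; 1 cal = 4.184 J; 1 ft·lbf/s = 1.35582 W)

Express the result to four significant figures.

30.37 oz

3040 ft·lbf/s → 4121.69 W
0.01500 day → 1296 s
E = P × t = 4121.69 × 1296 = 5.34171×10⁶ J
1.483 cal/mg → 6.20487×10⁶ J/kg
m = E / e_s = 5.34171×10⁶ / 6.20487×10⁶ = 0.86089 kg
In oz: 0.86089 / 0.0283495 = 30.367 oz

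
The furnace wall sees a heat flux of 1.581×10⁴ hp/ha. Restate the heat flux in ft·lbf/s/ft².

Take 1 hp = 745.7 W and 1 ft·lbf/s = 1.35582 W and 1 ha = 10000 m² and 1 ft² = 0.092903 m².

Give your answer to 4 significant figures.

80.78 ft·lbf/s/ft²

1.581×10⁴ hp/ha × 745.7 W/hp ÷ 10000 m²/ha = 1178.95 W/m²
1178.95 W/m² ÷ 1.35582 W/ft·lbf/s × 0.092903 m²/ft² = 80.7836 ft·lbf/s/ft²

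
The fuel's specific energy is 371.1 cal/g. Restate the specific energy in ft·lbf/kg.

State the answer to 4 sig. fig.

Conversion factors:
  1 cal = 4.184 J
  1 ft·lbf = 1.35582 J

371.1 cal/g × 4.184 J/cal ÷ 0.001 kg/g = 1.55268×10⁶ J/kg
1.55268×10⁶ J/kg ÷ 1.35582 J/ft·lbf = 1.1452×10⁶ ft·lbf/kg

1.145×10⁶ ft·lbf/kg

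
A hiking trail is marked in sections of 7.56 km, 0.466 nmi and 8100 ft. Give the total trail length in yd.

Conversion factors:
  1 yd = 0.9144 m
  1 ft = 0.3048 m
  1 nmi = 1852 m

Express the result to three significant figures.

1.19×10⁴ yd

7.56 km × 1000 = 7560 m
0.466 nmi × 1852 = 863.032 m
8100 ft × 0.3048 = 2468.88 m
Total: 7560 + 863.032 + 2468.88 = 10891.9 m
In yd: 10891.9 / 0.9144 = 11911.5 yd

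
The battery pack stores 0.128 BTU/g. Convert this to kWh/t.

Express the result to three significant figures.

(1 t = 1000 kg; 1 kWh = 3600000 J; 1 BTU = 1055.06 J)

37.5 kWh/t

0.128 BTU/g × 1055.06 J/BTU ÷ 0.001 kg/g = 135048 J/kg
135048 J/kg ÷ 3600000 J/kWh × 1000 kg/t = 37.5133 kWh/t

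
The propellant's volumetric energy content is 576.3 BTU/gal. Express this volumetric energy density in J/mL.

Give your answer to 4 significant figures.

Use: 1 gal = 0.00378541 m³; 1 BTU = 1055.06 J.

160.6 J/mL

576.3 BTU/gal × 1055.06 J/BTU ÷ 0.00378541 m³/gal = 1.60625×10⁸ J/m³
1.60625×10⁸ J/m³ × 10⁻⁶ m³/mL = 160.625 J/mL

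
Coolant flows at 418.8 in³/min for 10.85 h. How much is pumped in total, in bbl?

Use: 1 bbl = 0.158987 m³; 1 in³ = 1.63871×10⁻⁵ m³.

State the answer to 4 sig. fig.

418.8 in³/min → 1.14382×10⁻⁴ m³/s
10.85 h → 39060 s
V = Q × t = 1.14382×10⁻⁴ × 39060 = 4.46776 m³
In bbl: 4.46776 / 0.158987 = 28.1014 bbl

28.10 bbl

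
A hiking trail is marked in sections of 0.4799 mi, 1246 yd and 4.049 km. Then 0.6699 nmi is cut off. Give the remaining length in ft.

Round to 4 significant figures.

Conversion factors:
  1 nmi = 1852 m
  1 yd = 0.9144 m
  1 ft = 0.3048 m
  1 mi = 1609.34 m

1.549×10⁴ ft

0.4799 mi × 1609.34 = 772.322 m
1246 yd × 0.9144 = 1139.34 m
4.049 km × 1000 = 4049 m
0.6699 nmi × 1852 = 1240.65 m
Sum: 772.322 + 1139.34 + 4049 − 1240.65 = 4720.01 m
In ft: 4720.01 / 0.3048 = 15485.6 ft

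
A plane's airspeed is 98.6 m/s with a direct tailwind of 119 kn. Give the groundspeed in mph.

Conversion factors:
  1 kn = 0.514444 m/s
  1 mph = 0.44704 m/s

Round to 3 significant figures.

98.6 m/s (already m/s)
119 kn × 0.514444 = 61.2188 m/s
Sum: 98.6 + 61.2188 = 159.819 m/s
In mph: 159.819 / 0.44704 = 357.505 mph

358 mph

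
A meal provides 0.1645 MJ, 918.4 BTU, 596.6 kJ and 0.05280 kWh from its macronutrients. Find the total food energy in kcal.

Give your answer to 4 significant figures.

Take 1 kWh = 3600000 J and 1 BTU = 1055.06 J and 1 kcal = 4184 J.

458.9 kcal

0.1645 MJ × 1000000 = 164500 J
918.4 BTU × 1055.06 = 968967 J
596.6 kJ × 1000 = 596600 J
0.05280 kWh × 3600000 = 190080 J
Sum: 164500 + 968967 + 596600 + 190080 = 1.92015×10⁶ J
In kcal: 1.92015×10⁶ / 4184 = 458.927 kcal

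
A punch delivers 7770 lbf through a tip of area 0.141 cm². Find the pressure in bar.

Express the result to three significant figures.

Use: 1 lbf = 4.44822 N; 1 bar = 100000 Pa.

7770 lbf × 4.44822 → 34562.7 N
0.141 cm² × 0.0001 → 1.41×10⁻⁵ m²
P = F / A = 34562.7 N / 1.41×10⁻⁵ m² = 2.45126×10⁹ Pa
2.45126×10⁹ Pa ÷ (100000 Pa/bar) = 24512.6 bar

2.45×10⁴ bar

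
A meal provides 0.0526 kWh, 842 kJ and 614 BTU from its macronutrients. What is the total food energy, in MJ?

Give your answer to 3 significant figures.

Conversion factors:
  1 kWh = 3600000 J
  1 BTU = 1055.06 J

0.0526 kWh × 3600000 = 189360 J
842 kJ × 1000 = 842000 J
614 BTU × 1055.06 = 647807 J
Total: 189360 + 842000 + 647807 = 1.67917×10⁶ J
In MJ: 1.67917×10⁶ / 1000000 = 1.67917 MJ

1.68 MJ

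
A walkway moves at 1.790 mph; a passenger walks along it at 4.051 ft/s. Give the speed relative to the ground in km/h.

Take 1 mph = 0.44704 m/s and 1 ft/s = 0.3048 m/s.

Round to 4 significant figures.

1.790 mph × 0.44704 = 0.800202 m/s
4.051 ft/s × 0.3048 = 1.23474 m/s
Total: 0.800202 + 1.23474 = 2.03494 m/s
In km/h: 2.03494 / (1/3.6) = 7.32578 km/h

7.326 km/h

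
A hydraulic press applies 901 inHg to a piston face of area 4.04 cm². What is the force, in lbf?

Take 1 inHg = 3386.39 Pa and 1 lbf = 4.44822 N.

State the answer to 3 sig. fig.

901 inHg × 3386.39 → 3.05114×10⁶ Pa
4.04 cm² × 0.0001 → 4.04×10⁻⁴ m²
F = P × A = 3.05114×10⁶ Pa × 4.04×10⁻⁴ m² = 1232.66 N
1232.66 N ÷ (4.44822 N/lbf) = 277.113 lbf

277 lbf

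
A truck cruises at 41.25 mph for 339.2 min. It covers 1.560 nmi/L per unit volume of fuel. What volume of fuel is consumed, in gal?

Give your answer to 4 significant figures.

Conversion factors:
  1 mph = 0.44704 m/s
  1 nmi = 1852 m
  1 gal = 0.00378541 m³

41.25 mph → 18.4404 m/s
339.2 min → 20352 s
d = v × t = 18.4404 × 20352 = 375299 m
1.560 nmi/L → 2.88912×10⁶ m/m³
V = d / (distance per unit fuel) = 375299 / 2.88912×10⁶ = 0.129901 m³
In gal: 0.129901 / 0.00378541 = 34.3162 gal

34.32 gal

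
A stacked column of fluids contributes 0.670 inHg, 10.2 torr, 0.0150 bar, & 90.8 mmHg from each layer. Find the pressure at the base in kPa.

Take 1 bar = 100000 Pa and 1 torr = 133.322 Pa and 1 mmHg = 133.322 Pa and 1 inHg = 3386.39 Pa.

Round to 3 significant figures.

17.2 kPa

0.670 inHg × 3386.39 → 2268.88 Pa
10.2 torr × 133.322 → 1359.88 Pa
0.0150 bar × 100000 → 1500 Pa
90.8 mmHg × 133.322 → 12105.6 Pa
Combined: 2268.88 + 1359.88 + 1500 + 12105.6 = 17234.4 Pa
In kPa: 17234.4 / 1000 = 17.2344 kPa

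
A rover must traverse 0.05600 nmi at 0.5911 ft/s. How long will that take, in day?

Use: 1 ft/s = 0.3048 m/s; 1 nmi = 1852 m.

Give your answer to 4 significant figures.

0.006663 day

0.05600 nmi × 1852 → 103.712 m
0.5911 ft/s × 0.3048 → 0.180167 m/s
t = d / v = 103.712 m / 0.180167 m/s = 575.644 s
575.644 s ÷ (86400 s/day) = 0.00666255 day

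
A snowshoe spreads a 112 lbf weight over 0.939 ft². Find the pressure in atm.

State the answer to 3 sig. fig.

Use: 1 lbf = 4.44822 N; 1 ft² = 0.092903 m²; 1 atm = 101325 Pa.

112 lbf × 4.44822 → 498.201 N
0.939 ft² × 0.092903 → 0.0872359 m²
P = F / A = 498.201 N / 0.0872359 m² = 5710.96 Pa
5710.96 Pa ÷ (101325 Pa/atm) = 0.0563628 atm

0.0564 atm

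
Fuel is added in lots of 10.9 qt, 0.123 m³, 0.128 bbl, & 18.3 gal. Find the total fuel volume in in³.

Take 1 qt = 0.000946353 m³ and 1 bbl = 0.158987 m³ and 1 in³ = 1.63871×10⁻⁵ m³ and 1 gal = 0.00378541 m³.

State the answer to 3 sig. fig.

1.36×10⁴ in³

10.9 qt × 0.000946353 → 0.0103152 m³
0.123 m³ (already m³)
0.128 bbl × 0.158987 → 0.0203503 m³
18.3 gal × 0.00378541 → 0.069273 m³
Sum: 0.0103152 + 0.123 + 0.0203503 + 0.069273 = 0.222938 m³
In in³: 0.222938 / 1.63871×10⁻⁵ = 13604.5 in³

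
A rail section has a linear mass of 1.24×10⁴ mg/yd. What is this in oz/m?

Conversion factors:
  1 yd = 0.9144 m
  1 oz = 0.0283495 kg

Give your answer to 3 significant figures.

0.478 oz/m

1.24×10⁴ mg/yd × 10⁻⁶ kg/mg ÷ 0.9144 m/yd = 0.0135608 kg/m
0.0135608 kg/m ÷ 0.0283495 kg/oz = 0.478344 oz/m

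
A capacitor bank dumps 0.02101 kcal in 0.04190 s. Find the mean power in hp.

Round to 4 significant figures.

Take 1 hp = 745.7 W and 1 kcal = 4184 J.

0.02101 kcal × 4184 = 87.9058 J
P = E / t = 87.9058 J / 0.0419 s = 2097.99 W
2097.99 W ÷ (745.7 W/hp) = 2.81345 hp

2.813 hp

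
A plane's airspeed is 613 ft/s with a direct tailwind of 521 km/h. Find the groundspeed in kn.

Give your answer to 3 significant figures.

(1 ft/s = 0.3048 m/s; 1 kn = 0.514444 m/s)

613 ft/s × 0.3048 = 186.842 m/s
521 km/h × (1/3.6) = 144.722 m/s
Sum: 186.842 + 144.722 = 331.564 m/s
In kn: 331.564 / 0.514444 = 644.509 kn

645 kn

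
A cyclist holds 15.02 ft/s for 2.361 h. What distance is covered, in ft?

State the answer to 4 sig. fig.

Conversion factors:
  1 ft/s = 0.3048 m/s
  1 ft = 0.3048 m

15.02 ft/s × 0.3048 = 4.5781 m/s
2.361 h × 3600 = 8499.6 s
d = v × t = 4.5781 m/s × 8499.6 s = 38912 m
38912 m ÷ (0.3048 m/ft) = 127664 ft

1.277×10⁵ ft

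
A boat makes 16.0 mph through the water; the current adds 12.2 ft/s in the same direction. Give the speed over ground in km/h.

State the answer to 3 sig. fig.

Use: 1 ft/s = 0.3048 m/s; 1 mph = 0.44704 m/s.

39.1 km/h

16.0 mph × 0.44704 = 7.15264 m/s
12.2 ft/s × 0.3048 = 3.71856 m/s
Combined: 7.15264 + 3.71856 = 10.8712 m/s
In km/h: 10.8712 / (1/3.6) = 39.1363 km/h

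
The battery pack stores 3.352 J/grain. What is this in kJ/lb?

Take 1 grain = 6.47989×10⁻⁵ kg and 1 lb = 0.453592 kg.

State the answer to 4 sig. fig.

23.46 kJ/lb

3.352 J/grain ÷ 6.47989×10⁻⁵ kg/grain = 51729.3 J/kg
51729.3 J/kg ÷ 1000 J/kJ × 0.453592 kg/lb = 23.464 kJ/lb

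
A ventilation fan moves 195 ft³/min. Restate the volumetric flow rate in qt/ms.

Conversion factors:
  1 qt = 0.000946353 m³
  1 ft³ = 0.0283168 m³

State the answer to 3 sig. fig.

195 ft³/min × 0.0283168 m³/ft³ ÷ 60 s/min = 0.0920296 m³/s
0.0920296 m³/s ÷ 0.000946353 m³/qt × 0.001 s/ms = 0.0972466 qt/ms

0.0972 qt/ms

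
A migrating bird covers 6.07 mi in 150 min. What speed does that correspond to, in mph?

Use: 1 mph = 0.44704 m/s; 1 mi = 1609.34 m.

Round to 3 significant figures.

6.07 mi × 1609.34 → 9768.69 m
150 min × 60 → 9000 s
v = d / t = 9768.69 m / 9000 s = 1.08541 m/s
1.08541 m/s ÷ (0.44704 m/s/mph) = 2.42799 mph

2.43 mph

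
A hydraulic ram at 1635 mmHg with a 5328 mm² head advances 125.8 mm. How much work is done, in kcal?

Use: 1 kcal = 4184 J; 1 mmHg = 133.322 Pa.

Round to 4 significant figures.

0.03492 kcal

1635 mmHg → 217981 Pa
5328 mm² → 0.005328 m²
F = P × A = 217981 × 0.005328 = 1161.4 N
125.8 mm → 0.1258 m
W = F × d = 1161.4 × 0.1258 = 146.104 J
In kcal: 146.104 / 4184 = 0.0349197 kcal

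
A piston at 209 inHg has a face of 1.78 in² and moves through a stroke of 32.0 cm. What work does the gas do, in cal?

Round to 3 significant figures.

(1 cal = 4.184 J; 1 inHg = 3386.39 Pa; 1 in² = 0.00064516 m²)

62.2 cal

209 inHg → 707756 Pa
1.78 in² → 0.00114838 m²
F = P × A = 707756 × 0.00114838 = 812.773 N
32.0 cm → 0.32 m
W = F × d = 812.773 × 0.32 = 260.087 J
In cal: 260.087 / 4.184 = 62.1623 cal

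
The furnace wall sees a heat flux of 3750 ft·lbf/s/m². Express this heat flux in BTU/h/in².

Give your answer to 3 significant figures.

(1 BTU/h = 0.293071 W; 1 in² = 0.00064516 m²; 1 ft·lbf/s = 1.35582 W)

3750 ft·lbf/s/m² × 1.35582 W/ft·lbf/s = 5084.32 W/m²
5084.32 W/m² ÷ 0.293071 W/BTU/h × 0.00064516 m²/in² = 11.1925 BTU/h/in²

11.2 BTU/h/in²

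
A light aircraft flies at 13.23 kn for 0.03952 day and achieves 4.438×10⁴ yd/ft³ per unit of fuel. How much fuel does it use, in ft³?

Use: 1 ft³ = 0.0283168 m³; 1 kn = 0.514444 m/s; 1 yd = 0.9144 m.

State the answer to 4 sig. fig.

13.23 kn → 6.80609 m/s
0.03952 day → 3414.53 s
d = v × t = 6.80609 × 3414.53 = 23239.6 m
4.438×10⁴ yd/ft³ → 1.43311×10⁶ m/m³
V = d / (distance per unit fuel) = 23239.6 / 1.43311×10⁶ = 0.0162162 m³
In ft³: 0.0162162 / 0.0283168 = 0.572671 ft³

0.5727 ft³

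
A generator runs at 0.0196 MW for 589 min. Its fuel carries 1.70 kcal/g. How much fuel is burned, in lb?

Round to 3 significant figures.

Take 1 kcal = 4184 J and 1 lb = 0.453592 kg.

215 lb

0.0196 MW → 19600 W
589 min → 35340 s
E = P × t = 19600 × 35340 = 6.92664×10⁸ J
1.70 kcal/g → 7.1128×10⁶ J/kg
m = E / e_s = 6.92664×10⁸ / 7.1128×10⁶ = 97.3827 kg
In lb: 97.3827 / 0.453592 = 214.692 lb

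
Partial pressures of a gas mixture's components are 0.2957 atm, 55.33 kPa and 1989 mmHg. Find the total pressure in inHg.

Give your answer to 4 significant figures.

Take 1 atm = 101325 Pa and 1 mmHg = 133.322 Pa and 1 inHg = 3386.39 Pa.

0.2957 atm × 101325 = 29961.8 Pa
55.33 kPa × 1000 = 55330 Pa
1989 mmHg × 133.322 = 265177 Pa
Combined: 29961.8 + 55330 + 265177 = 350469 Pa
In inHg: 350469 / 3386.39 = 103.493 inHg

103.5 inHg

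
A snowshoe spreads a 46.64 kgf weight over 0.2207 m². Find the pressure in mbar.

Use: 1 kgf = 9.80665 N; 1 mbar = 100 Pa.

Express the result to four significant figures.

46.64 kgf × 9.80665 → 457.382 N
P = F / A = 457.382 N / 0.2207 m² = 2072.42 Pa
2072.42 Pa ÷ (100 Pa/mbar) = 20.7242 mbar

20.72 mbar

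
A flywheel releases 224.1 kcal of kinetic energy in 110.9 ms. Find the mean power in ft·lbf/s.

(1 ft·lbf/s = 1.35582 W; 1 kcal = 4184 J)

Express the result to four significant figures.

6.236×10⁶ ft·lbf/s

224.1 kcal × 4184 = 937634 J
110.9 ms × 0.001 = 0.1109 s
P = E / t = 937634 J / 0.1109 s = 8.45477×10⁶ W
8.45477×10⁶ W ÷ (1.35582 W/ft·lbf/s) = 6.23591×10⁶ ft·lbf/s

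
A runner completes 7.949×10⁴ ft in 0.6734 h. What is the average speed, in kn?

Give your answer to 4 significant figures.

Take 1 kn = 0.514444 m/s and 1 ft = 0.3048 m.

7.949×10⁴ ft × 0.3048 = 24228.6 m
0.6734 h × 3600 = 2424.24 s
v = d / t = 24228.6 m / 2424.24 s = 9.99431 m/s
9.99431 m/s ÷ (0.514444 m/s/kn) = 19.4274 kn

19.43 kn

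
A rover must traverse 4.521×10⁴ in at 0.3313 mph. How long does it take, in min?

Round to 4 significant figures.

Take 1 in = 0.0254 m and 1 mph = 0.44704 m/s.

4.521×10⁴ in × 0.0254 → 1148.33 m
0.3313 mph × 0.44704 → 0.148104 m/s
t = d / v = 1148.33 m / 0.148104 m/s = 7753.54 s
7753.54 s ÷ (60 s/min) = 129.226 min

129.2 min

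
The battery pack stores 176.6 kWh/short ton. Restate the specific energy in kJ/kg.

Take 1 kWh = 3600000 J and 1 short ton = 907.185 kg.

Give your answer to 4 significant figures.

176.6 kWh/short ton × 3600000 J/kWh ÷ 907.185 kg/short ton = 700805 J/kg
700805 J/kg ÷ 1000 J/kJ = 700.805 kJ/kg

700.8 kJ/kg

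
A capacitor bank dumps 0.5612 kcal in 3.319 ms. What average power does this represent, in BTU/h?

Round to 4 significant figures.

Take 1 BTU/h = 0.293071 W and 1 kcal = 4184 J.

2.414×10⁶ BTU/h

0.5612 kcal × 4184 = 2348.06 J
3.319 ms × 0.001 = 0.003319 s
P = E / t = 2348.06 J / 0.003319 s = 707460 W
707460 W ÷ (0.293071 W/BTU/h) = 2.41395×10⁶ BTU/h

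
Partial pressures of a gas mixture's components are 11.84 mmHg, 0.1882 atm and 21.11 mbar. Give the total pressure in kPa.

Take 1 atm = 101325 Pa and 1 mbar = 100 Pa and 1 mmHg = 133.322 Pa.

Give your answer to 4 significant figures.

11.84 mmHg × 133.322 → 1578.53 Pa
0.1882 atm × 101325 → 19069.4 Pa
21.11 mbar × 100 → 2111 Pa
Total: 1578.53 + 19069.4 + 2111 = 22758.9 Pa
In kPa: 22758.9 / 1000 = 22.7589 kPa

22.76 kPa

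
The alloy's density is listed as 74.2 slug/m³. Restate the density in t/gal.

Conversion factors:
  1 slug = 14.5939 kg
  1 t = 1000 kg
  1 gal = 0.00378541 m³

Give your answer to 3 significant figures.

74.2 slug/m³ × 14.5939 kg/slug = 1082.87 kg/m³
1082.87 kg/m³ ÷ 1000 kg/t × 0.00378541 m³/gal = 0.00409911 t/gal

0.00410 t/gal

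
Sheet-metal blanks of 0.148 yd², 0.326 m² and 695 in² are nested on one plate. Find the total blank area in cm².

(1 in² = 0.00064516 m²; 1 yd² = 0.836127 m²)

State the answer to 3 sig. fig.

0.148 yd² × 0.836127 = 0.123747 m²
0.326 m² (already m²)
695 in² × 0.00064516 = 0.448386 m²
Combined: 0.123747 + 0.326 + 0.448386 = 0.898133 m²
In cm²: 0.898133 / 0.0001 = 8981.33 cm²

8980 cm²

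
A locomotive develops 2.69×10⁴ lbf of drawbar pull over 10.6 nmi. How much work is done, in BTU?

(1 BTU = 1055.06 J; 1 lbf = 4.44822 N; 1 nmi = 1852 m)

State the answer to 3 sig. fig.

2.23×10⁶ BTU

2.69×10⁴ lbf × 4.44822 → 119657 N
10.6 nmi × 1852 → 19631.2 m
W = F × d = 119657 N × 19631.2 m = 2.34901×10⁹ J
2.34901×10⁹ J ÷ (1055.06 J/BTU) = 2.22642×10⁶ BTU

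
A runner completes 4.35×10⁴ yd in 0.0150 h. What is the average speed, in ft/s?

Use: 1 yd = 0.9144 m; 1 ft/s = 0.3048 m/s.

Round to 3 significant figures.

2420 ft/s

4.35×10⁴ yd × 0.9144 → 39776.4 m
0.0150 h × 3600 → 54 s
v = d / t = 39776.4 m / 54 s = 736.6 m/s
736.6 m/s ÷ (0.3048 m/s/ft/s) = 2416.67 ft/s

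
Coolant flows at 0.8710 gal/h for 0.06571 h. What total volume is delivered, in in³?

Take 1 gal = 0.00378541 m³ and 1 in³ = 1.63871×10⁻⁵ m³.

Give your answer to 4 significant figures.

13.22 in³

0.8710 gal/h → 9.15859×10⁻⁷ m³/s
0.06571 h → 236.556 s
V = Q × t = 9.15859×10⁻⁷ × 236.556 = 2.16652×10⁻⁴ m³
In in³: 2.16652×10⁻⁴ / 1.63871×10⁻⁵ = 13.2209 in³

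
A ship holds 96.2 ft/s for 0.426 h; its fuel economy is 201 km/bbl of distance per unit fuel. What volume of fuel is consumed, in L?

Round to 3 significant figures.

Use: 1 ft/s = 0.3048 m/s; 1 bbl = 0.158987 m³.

35.6 L

96.2 ft/s → 29.3218 m/s
0.426 h → 1533.6 s
d = v × t = 29.3218 × 1533.6 = 44967.9 m
201 km/bbl → 1.26425×10⁶ m/m³
V = d / (distance per unit fuel) = 44967.9 / 1.26425×10⁶ = 0.0355688 m³
In L: 0.0355688 / 0.001 = 35.5688 L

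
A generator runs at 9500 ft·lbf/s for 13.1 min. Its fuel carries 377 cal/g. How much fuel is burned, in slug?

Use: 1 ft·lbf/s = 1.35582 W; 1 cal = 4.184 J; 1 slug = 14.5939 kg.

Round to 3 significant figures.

0.440 slug

9500 ft·lbf/s → 12880.3 W
13.1 min → 786 s
E = P × t = 12880.3 × 786 = 1.01239×10⁷ J
377 cal/g → 1.57737×10⁶ J/kg
m = E / e_s = 1.01239×10⁷ / 1.57737×10⁶ = 6.41822 kg
In slug: 6.41822 / 14.5939 = 0.439788 slug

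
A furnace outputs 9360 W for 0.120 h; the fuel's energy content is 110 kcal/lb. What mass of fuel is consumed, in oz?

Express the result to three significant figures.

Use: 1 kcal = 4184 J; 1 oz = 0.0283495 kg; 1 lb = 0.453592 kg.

0.120 h → 432 s
E = P × t = 9360 × 432 = 4.04352×10⁶ J
110 kcal/lb → 1.01466×10⁶ J/kg
m = E / e_s = 4.04352×10⁶ / 1.01466×10⁶ = 3.9851 kg
In oz: 3.9851 / 0.0283495 = 140.57 oz

141 oz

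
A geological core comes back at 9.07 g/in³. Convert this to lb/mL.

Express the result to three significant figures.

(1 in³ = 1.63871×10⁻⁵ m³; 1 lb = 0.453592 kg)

0.00122 lb/mL

9.07 g/in³ × 0.001 kg/g ÷ 1.63871×10⁻⁵ m³/in³ = 553.484 kg/m³
553.484 kg/m³ ÷ 0.453592 kg/lb × 10⁻⁶ m³/mL = 0.00122022 lb/mL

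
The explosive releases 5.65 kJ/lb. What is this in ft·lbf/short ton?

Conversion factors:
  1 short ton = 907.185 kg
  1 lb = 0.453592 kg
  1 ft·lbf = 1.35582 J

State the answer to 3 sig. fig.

8.33×10⁶ ft·lbf/short ton

5.65 kJ/lb × 1000 J/kJ ÷ 0.453592 kg/lb = 12456.1 J/kg
12456.1 J/kg ÷ 1.35582 J/ft·lbf × 907.185 kg/short ton = 8.33443×10⁶ ft·lbf/short ton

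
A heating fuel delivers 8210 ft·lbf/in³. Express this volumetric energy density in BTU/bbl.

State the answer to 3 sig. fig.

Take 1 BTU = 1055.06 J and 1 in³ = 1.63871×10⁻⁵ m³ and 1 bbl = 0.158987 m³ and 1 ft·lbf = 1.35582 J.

1.02×10⁵ BTU/bbl

8210 ft·lbf/in³ × 1.35582 J/ft·lbf ÷ 1.63871×10⁻⁵ m³/in³ = 6.79271×10⁸ J/m³
6.79271×10⁸ J/m³ ÷ 1055.06 J/BTU × 0.158987 m³/bbl = 102359 BTU/bbl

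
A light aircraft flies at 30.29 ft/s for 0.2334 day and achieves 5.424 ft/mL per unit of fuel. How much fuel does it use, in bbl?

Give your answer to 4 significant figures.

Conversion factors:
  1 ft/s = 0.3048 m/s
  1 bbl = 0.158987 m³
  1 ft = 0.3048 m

30.29 ft/s → 9.23239 m/s
0.2334 day → 20165.8 s
d = v × t = 9.23239 × 20165.8 = 186179 m
5.424 ft/mL → 1.65324×10⁶ m/m³
V = d / (distance per unit fuel) = 186179 / 1.65324×10⁶ = 0.112615 m³
In bbl: 0.112615 / 0.158987 = 0.708328 bbl

0.7083 bbl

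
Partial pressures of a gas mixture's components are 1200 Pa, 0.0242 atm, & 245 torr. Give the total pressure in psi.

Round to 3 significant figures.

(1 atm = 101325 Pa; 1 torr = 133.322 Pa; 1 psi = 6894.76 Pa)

1200 Pa (already Pa)
0.0242 atm × 101325 = 2452.06 Pa
245 torr × 133.322 = 32663.9 Pa
Combined: 1200 + 2452.06 + 32663.9 = 36316 Pa
In psi: 36316 / 6894.76 = 5.26719 psi

5.27 psi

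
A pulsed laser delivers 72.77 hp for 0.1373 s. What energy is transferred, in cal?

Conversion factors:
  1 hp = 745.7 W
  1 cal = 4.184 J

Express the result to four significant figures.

72.77 hp × 745.7 → 54264.6 W
E = P × t = 54264.6 W × 0.1373 s = 7450.53 J
7450.53 J ÷ (4.184 J/cal) = 1780.72 cal

1781 cal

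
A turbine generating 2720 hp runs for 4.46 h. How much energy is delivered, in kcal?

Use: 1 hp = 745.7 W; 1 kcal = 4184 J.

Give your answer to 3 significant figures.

2720 hp × 745.7 → 2.0283×10⁶ W
4.46 h × 3600 → 16056 s
E = P × t = 2.0283×10⁶ W × 16056 s = 3.25664×10¹⁰ J
3.25664×10¹⁰ J ÷ (4184 J/kcal) = 7.78356×10⁶ kcal

7.78×10⁶ kcal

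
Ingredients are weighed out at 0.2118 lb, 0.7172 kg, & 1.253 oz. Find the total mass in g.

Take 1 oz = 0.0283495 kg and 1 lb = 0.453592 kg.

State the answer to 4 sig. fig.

0.2118 lb × 0.453592 = 0.0960708 kg
0.7172 kg (already kg)
1.253 oz × 0.0283495 = 0.0355219 kg
Total: 0.0960708 + 0.7172 + 0.0355219 = 0.848793 kg
In g: 0.848793 / 0.001 = 848.793 g

848.8 g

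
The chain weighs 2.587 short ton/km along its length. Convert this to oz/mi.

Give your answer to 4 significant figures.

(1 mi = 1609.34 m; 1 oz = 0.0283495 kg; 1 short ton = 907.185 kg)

2.587 short ton/km × 907.185 kg/short ton ÷ 1000 m/km = 2.34689 kg/m
2.34689 kg/m ÷ 0.0283495 kg/oz × 1609.34 m/mi = 133228 oz/mi

1.332×10⁵ oz/mi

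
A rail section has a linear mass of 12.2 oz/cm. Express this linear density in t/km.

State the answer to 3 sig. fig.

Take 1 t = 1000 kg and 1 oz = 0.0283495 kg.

12.2 oz/cm × 0.0283495 kg/oz ÷ 0.01 m/cm = 34.5864 kg/m
34.5864 kg/m ÷ 1000 kg/t × 1000 m/km = 34.5864 t/km

34.6 t/km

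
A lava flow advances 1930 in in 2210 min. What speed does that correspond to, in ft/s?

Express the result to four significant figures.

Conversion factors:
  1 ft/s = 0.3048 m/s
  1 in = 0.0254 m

0.001213 ft/s

1930 in × 0.0254 = 49.022 m
2210 min × 60 = 132600 s
v = d / t = 49.022 m / 132600 s = 3.69698×10⁻⁴ m/s
3.69698×10⁻⁴ m/s ÷ (0.3048 m/s/ft/s) = 0.00121292 ft/s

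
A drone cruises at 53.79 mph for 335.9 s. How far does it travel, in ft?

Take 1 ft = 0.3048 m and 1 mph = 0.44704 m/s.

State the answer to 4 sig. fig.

2.650×10⁴ ft

53.79 mph × 0.44704 → 24.0463 m/s
d = v × t = 24.0463 m/s × 335.9 s = 8077.15 m
8077.15 m ÷ (0.3048 m/ft) = 26499.8 ft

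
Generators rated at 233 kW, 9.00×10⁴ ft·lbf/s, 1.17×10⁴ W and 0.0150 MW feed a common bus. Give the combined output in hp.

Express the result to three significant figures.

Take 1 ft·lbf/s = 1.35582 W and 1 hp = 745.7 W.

512 hp

233 kW × 1000 = 233000 W
9.00×10⁴ ft·lbf/s × 1.35582 = 122024 W
1.17×10⁴ W (already W)
0.0150 MW × 1000000 = 15000 W
Total: 233000 + 122024 + 11700 + 15000 = 381724 W
In hp: 381724 / 745.7 = 511.9 hp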